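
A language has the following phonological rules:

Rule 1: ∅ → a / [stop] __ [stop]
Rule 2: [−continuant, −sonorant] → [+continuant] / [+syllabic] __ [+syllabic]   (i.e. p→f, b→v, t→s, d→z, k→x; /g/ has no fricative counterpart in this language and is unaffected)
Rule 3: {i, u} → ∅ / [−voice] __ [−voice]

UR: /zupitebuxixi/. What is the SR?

zufsevuxxi

Rule 1 (stop-cluster a-epenthesis): no segment meets the environment; /zupitebuxixi/ is unchanged.
Rule 2 (intervocalic spirantization): /p/ is a stop between vowels /u/ and /i/, so it spirantizes to the fricative [f]. /t/ is a stop between vowels /i/ and /e/, so it spirantizes to the fricative [s]. /b/ is a stop between vowels /e/ and /u/, so it spirantizes to the fricative [v]. /zupitebuxixi/ → zufisevuxixi.
Rule 3 (high vowel syncope): /i/ is a high vowel flanked by voiceless consonants /f/ and /s/, so it deletes. /i/ is a high vowel flanked by voiceless consonants /x/ and /x/, so it deletes. /zufisevuxixi/ → zufsevuxxi.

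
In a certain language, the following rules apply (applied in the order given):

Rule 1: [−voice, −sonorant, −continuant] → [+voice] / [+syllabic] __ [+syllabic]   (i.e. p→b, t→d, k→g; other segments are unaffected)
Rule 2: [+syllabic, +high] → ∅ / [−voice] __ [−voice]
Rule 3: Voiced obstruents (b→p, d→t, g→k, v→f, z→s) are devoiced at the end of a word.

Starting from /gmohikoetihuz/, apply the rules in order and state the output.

Rule 1 (intervocalic voicing): /k/ is a voiceless stop between vowels /i/ and /o/, so it voices to [g]. /t/ is a voiceless stop between vowels /e/ and /i/, so it voices to [d]. /gmohikoetihuz/ → gmohigoedihuz.
Rule 2 (high vowel syncope): no segment meets the environment; /gmohigoedihuz/ is unchanged.
Rule 3 (final devoicing): /z/ is a voiced obstruent in word-final position, so it devoices to [s]. /gmohigoedihuz/ → gmohigoedihus.

gmohigoedihus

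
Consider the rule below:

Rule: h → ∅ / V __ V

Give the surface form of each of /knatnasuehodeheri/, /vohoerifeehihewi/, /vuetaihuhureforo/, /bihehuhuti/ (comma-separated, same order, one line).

/knatnasuehodeheri/: /h/ occurs between vowels /e/ and /o/, so it deletes. /h/ occurs between vowels /e/ and /e/, so it deletes. → [knatnasueodeeri].
/vohoerifeehihewi/: /h/ occurs between vowels /o/ and /o/, so it deletes. /h/ occurs between vowels /e/ and /i/, so it deletes. /h/ occurs between vowels /i/ and /e/, so it deletes. → [vooerifeeiewi].
/vuetaihuhureforo/: /h/ occurs between vowels /i/ and /u/, so it deletes. /h/ occurs between vowels /u/ and /u/, so it deletes. → [vuetaiuureforo].
/bihehuhuti/: /h/ occurs between vowels /i/ and /e/, so it deletes. /h/ occurs between vowels /e/ and /u/, so it deletes. /h/ occurs between vowels /u/ and /u/, so it deletes. → [bieuuti].

knatnasueodeeri, vooerifeeiewi, vuetaiuureforo, bieuuti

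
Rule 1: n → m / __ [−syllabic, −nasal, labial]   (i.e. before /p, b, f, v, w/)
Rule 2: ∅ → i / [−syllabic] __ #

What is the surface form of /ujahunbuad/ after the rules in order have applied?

Rule 1 (nasal place assimilation): /n/ precedes the labial consonant /b/, so it assimilates in place to [m]. /ujahunbuad/ → ujahumbuad.
Rule 2 (final i-epenthesis): the form ends in the consonant /d/, so [i] is inserted word-finally. /ujahumbuad/ → ujahumbuadi.

ujahumbuadi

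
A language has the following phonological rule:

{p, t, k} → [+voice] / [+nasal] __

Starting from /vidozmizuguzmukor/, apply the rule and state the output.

vidozmizuguzmukor

No segment of /vidozmizuguzmukor/ meets the structural description of the rule, so the form surfaces unchanged.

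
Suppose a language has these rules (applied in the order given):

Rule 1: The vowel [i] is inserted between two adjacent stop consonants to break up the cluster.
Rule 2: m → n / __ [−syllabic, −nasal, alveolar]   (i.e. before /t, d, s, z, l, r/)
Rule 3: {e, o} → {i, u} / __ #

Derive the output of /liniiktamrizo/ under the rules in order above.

liniikitanrizu

Rule 1 (stop-cluster i-epenthesis): /k/ and /t/ form a stop–stop cluster, so [i] is inserted between them. /liniiktamrizo/ → liniikitamrizo.
Rule 2 (nasal place assimilation): /m/ precedes the alveolar consonant /r/, so it assimilates in place to [n]. /liniikitamrizo/ → liniikitanrizo.
Rule 3 (final vowel raising): /o/ is a mid vowel in word-final position, so it raises to [u]. /liniikitanrizo/ → liniikitanrizu.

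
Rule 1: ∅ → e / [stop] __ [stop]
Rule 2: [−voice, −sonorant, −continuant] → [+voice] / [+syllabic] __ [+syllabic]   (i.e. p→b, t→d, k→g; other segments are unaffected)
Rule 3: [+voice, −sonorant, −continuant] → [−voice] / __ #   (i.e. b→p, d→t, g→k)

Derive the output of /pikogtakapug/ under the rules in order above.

Rule 1 (stop-cluster e-epenthesis): /g/ and /t/ form a stop–stop cluster, so [e] is inserted between them. /pikogtakapug/ → pikogetakapug.
Rule 2 (intervocalic voicing): /k/ is a voiceless stop between vowels /i/ and /o/, so it voices to [g]. /t/ is a voiceless stop between vowels /e/ and /a/, so it voices to [d]. /k/ is a voiceless stop between vowels /a/ and /a/, so it voices to [g]. /p/ is a voiceless stop between vowels /a/ and /u/, so it voices to [b]. /pikogetakapug/ → pigogedagabug.
Rule 3 (final devoicing): /g/ is a voiced stop in word-final position, so it devoices to [k]. /pigogedagabug/ → pigogedagabuk.

pigogedagabuk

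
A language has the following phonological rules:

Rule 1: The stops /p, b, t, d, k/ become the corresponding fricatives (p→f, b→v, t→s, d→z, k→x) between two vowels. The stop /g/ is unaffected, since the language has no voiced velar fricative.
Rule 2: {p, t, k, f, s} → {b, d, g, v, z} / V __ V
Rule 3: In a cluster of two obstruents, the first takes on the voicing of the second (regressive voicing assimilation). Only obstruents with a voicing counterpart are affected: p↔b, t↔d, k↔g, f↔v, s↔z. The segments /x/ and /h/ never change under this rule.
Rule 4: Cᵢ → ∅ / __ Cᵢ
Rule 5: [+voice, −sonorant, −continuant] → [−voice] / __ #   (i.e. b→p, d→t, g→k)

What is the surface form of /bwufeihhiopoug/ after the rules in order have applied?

Rule 1 (intervocalic spirantization): /p/ is a stop between vowels /o/ and /o/, so it spirantizes to the fricative [f]. /bwufeihhiopoug/ → bwufeihhiofoug.
Rule 2 (intervocalic voicing): /f/ is a voiceless obstruent between vowels /u/ and /e/, so it voices to [v]. /f/ is a voiceless obstruent between vowels /o/ and /o/, so it voices to [v]. /bwufeihhiofoug/ → bwuveihhiovoug.
Rule 3 (regressive voicing assimilation): no segment meets the environment; /bwuveihhiovoug/ is unchanged.
Rule 4 (degemination): /hh/ is a geminate; the first /h/ deletes. /bwuveihhiovoug/ → bwuveihiovoug.
Rule 5 (final devoicing): /g/ is a voiced stop in word-final position, so it devoices to [k]. /bwuveihiovoug/ → bwuveihiovouk.

bwuveihiovouk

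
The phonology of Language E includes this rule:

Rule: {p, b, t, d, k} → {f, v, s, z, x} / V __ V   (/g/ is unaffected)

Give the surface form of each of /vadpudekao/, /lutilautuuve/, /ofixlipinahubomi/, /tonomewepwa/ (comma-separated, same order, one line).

vadpuzexao, lusilausuuve, ofixlifinahuvomi, tonomewepwa

/vadpudekao/: /d/ is a stop between vowels /u/ and /e/, so it spirantizes to the fricative [z]. /k/ is a stop between vowels /e/ and /a/, so it spirantizes to the fricative [x]. → [vadpuzexao].
/lutilautuuve/: /t/ is a stop between vowels /u/ and /i/, so it spirantizes to the fricative [s]. /t/ is a stop between vowels /u/ and /u/, so it spirantizes to the fricative [s]. → [lusilausuuve].
/ofixlipinahubomi/: /p/ is a stop between vowels /i/ and /i/, so it spirantizes to the fricative [f]. /b/ is a stop between vowels /u/ and /o/, so it spirantizes to the fricative [v]. → [ofixlifinahuvomi].
/tonomewepwa/: the rule's environment is not met; surfaces unchanged as [tonomewepwa].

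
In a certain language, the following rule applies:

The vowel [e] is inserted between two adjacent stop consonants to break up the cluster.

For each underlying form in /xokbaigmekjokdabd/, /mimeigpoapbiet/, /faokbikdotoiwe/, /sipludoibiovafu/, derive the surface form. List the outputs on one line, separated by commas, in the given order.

/xokbaigmekjokdabd/: /k/ and /b/ form a stop–stop cluster, so [e] is inserted between them. /k/ and /d/ form a stop–stop cluster, so [e] is inserted between them. /b/ and /d/ form a stop–stop cluster, so [e] is inserted between them. → [xokebaigmekjokedabed].
/mimeigpoapbiet/: /g/ and /p/ form a stop–stop cluster, so [e] is inserted between them. /p/ and /b/ form a stop–stop cluster, so [e] is inserted between them. → [mimeigepoapebiet].
/faokbikdotoiwe/: /k/ and /b/ form a stop–stop cluster, so [e] is inserted between them. /k/ and /d/ form a stop–stop cluster, so [e] is inserted between them. → [faokebikedotoiwe].
/sipludoibiovafu/: the rule's environment is not met; surfaces unchanged as [sipludoibiovafu].

xokebaigmekjokedabed, mimeigepoapebiet, faokebikedotoiwe, sipludoibiovafu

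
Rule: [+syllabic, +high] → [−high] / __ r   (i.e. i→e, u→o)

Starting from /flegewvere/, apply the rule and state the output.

No segment of /flegewvere/ meets the structural description of the rule, so the form surfaces unchanged.

flegewvere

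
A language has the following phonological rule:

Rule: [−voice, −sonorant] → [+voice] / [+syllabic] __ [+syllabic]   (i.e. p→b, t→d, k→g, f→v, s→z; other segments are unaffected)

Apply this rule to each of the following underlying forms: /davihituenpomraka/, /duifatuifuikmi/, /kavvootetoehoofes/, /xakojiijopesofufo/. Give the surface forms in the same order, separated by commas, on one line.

/davihituenpomraka/: /t/ is a voiceless obstruent between vowels /i/ and /u/, so it voices to [d]. /k/ is a voiceless obstruent between vowels /a/ and /a/, so it voices to [g]. → [davihiduenpomraga].
/duifatuifuikmi/: /f/ is a voiceless obstruent between vowels /i/ and /a/, so it voices to [v]. /t/ is a voiceless obstruent between vowels /a/ and /u/, so it voices to [d]. /f/ is a voiceless obstruent between vowels /i/ and /u/, so it voices to [v]. → [duivaduivuikmi].
/kavvootetoehoofes/: /t/ is a voiceless obstruent between vowels /o/ and /e/, so it voices to [d]. /t/ is a voiceless obstruent between vowels /e/ and /o/, so it voices to [d]. /f/ is a voiceless obstruent between vowels /o/ and /e/, so it voices to [v]. → [kavvoodedoehooves].
/xakojiijopesofufo/: /k/ is a voiceless obstruent between vowels /a/ and /o/, so it voices to [g]. /p/ is a voiceless obstruent between vowels /o/ and /e/, so it voices to [b]. /s/ is a voiceless obstruent between vowels /e/ and /o/, so it voices to [z]. /f/ is a voiceless obstruent between vowels /o/ and /u/, so it voices to [v]. /f/ is a voiceless obstruent between vowels /u/ and /o/, so it voices to [v]. → [xagojiijobezovuvo].

davihiduenpomraga, duivaduivuikmi, kavvoodedoehooves, xagojiijobezovuvo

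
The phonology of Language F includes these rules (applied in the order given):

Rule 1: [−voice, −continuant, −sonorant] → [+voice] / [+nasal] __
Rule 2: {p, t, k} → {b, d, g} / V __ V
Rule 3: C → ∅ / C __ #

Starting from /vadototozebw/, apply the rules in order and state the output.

Rule 1 (post-nasal voicing): no segment meets the environment; /vadototozebw/ is unchanged.
Rule 2 (intervocalic voicing): /t/ is a voiceless stop between vowels /o/ and /o/, so it voices to [d]. /t/ is a voiceless stop between vowels /o/ and /o/, so it voices to [d]. /vadototozebw/ → vadododozebw.
Rule 3 (final cluster simplification): /w/ is the second consonant of a word-final cluster /bw/, so it deletes. /vadododozebw/ → vadododozeb.

vadododozeb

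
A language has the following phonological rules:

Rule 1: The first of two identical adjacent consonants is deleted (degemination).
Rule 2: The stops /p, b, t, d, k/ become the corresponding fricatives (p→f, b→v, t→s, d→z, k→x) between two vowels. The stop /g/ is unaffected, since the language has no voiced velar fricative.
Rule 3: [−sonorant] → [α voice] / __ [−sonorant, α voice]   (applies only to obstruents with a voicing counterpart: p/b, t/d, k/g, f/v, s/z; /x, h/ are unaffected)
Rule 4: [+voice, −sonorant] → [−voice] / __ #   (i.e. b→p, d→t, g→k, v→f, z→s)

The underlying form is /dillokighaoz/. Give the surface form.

diloxikhaos

Rule 1 (degemination): /ll/ is a geminate; the first /l/ deletes. /dillokighaoz/ → dilokighaoz.
Rule 2 (intervocalic spirantization): /k/ is a stop between vowels /o/ and /i/, so it spirantizes to the fricative [x]. /dilokighaoz/ → diloxighaoz.
Rule 3 (regressive voicing assimilation): /g/ precedes the voiceless obstruent /h/, so it devoices to [k] by assimilation. /diloxighaoz/ → diloxikhaoz.
Rule 4 (final devoicing): /z/ is a voiced obstruent in word-final position, so it devoices to [s]. /diloxikhaoz/ → diloxikhaos.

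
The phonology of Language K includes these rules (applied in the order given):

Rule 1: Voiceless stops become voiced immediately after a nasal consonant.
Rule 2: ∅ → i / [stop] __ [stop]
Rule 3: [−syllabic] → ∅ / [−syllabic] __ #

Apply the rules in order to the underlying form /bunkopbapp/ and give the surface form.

Rule 1 (post-nasal voicing): /k/ is a voiceless stop immediately after the nasal /n/, so it voices to [g]. /bunkopbapp/ → bungopbapp.
Rule 2 (stop-cluster i-epenthesis): /p/ and /b/ form a stop–stop cluster, so [i] is inserted between them. /p/ and /p/ form a stop–stop cluster, so [i] is inserted between them. /bungopbapp/ → bungopibapip.
Rule 3 (final cluster simplification): no segment meets the environment; /bungopibapip/ is unchanged.

bungopibapip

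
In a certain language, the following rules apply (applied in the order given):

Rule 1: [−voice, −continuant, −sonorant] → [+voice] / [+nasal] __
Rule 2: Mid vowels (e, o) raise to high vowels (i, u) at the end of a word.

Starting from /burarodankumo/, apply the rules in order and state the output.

Rule 1 (post-nasal voicing): /k/ is a voiceless stop immediately after the nasal /n/, so it voices to [g]. /burarodankumo/ → burarodangumo.
Rule 2 (final vowel raising): /o/ is a mid vowel in word-final position, so it raises to [u]. /burarodangumo/ → burarodangumu.

burarodangumu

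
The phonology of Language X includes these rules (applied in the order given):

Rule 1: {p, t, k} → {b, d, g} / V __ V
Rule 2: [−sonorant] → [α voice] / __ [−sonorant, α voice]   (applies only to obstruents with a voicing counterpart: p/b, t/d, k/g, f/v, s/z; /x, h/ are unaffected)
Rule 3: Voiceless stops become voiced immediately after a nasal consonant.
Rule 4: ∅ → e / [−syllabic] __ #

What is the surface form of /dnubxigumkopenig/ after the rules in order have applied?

dnupxigumgobenige

Rule 1 (intervocalic voicing): /p/ is a voiceless stop between vowels /o/ and /e/, so it voices to [b]. /dnubxigumkopenig/ → dnubxigumkobenig.
Rule 2 (regressive voicing assimilation): /b/ precedes the voiceless obstruent /x/, so it devoices to [p] by assimilation. /dnubxigumkobenig/ → dnupxigumkobenig.
Rule 3 (post-nasal voicing): /k/ is a voiceless stop immediately after the nasal /m/, so it voices to [g]. /dnupxigumkobenig/ → dnupxigumgobenig.
Rule 4 (final e-epenthesis): the form ends in the consonant /g/, so [e] is inserted word-finally. /dnupxigumgobenig/ → dnupxigumgobenige.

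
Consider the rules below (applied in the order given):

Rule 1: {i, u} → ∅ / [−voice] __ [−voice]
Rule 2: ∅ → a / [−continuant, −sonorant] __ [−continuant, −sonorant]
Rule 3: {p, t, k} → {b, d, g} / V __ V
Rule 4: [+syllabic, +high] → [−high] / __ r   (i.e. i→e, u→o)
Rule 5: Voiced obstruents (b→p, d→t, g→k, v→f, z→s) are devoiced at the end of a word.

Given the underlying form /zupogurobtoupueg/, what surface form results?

Rule 1 (high vowel syncope): no segment meets the environment; /zupogurobtoupueg/ is unchanged.
Rule 2 (stop-cluster a-epenthesis): /b/ and /t/ form a stop–stop cluster, so [a] is inserted between them. /zupogurobtoupueg/ → zupogurobatoupueg.
Rule 3 (intervocalic voicing): /p/ is a voiceless stop between vowels /u/ and /o/, so it voices to [b]. /t/ is a voiceless stop between vowels /a/ and /o/, so it voices to [d]. /p/ is a voiceless stop between vowels /u/ and /u/, so it voices to [b]. /zupogurobatoupueg/ → zubogurobadoubueg.
Rule 4 (pre-rhotic lowering): /u/ is a high vowel immediately before /r/, so it lowers to [o]. /zubogurobadoubueg/ → zubogorobadoubueg.
Rule 5 (final devoicing): /g/ is a voiced obstruent in word-final position, so it devoices to [k]. /zubogorobadoubueg/ → zubogorobadoubuek.

zubogorobadoubuek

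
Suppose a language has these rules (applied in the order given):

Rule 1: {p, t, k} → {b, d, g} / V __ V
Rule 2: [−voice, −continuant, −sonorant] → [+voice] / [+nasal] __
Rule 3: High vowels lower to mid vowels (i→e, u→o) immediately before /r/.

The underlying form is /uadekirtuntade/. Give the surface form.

Rule 1 (intervocalic voicing): /k/ is a voiceless stop between vowels /e/ and /i/, so it voices to [g]. /uadekirtuntade/ → uadegirtuntade.
Rule 2 (post-nasal voicing): /t/ is a voiceless stop immediately after the nasal /n/, so it voices to [d]. /uadegirtuntade/ → uadegirtundade.
Rule 3 (pre-rhotic lowering): /i/ is a high vowel immediately before /r/, so it lowers to [e]. /uadegirtundade/ → uadegertundade.

uadegertundade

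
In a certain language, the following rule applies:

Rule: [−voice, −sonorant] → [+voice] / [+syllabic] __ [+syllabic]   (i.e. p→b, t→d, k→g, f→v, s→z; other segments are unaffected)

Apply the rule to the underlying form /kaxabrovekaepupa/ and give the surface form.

kaxabrovegaebuba

Scanning /kaxabrovekaepupa/: /k/ at position 1 is not in the conditioning environment; /k/ is a voiceless obstruent between vowels /e/ and /a/, so it voices to [g]; /p/ is a voiceless obstruent between vowels /e/ and /u/, so it voices to [b]; /p/ is a voiceless obstruent between vowels /u/ and /a/, so it voices to [b].
Result: [kaxabrovegaebuba].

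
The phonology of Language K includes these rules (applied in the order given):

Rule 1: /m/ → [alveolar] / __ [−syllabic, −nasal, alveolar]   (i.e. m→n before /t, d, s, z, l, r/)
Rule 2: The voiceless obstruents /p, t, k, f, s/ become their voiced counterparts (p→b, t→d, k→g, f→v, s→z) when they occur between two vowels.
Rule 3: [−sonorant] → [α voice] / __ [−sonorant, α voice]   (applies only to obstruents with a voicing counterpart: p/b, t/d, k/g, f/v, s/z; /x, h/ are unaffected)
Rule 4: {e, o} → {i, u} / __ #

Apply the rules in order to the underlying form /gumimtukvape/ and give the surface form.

gumintugvabi

Rule 1 (nasal place assimilation): /m/ precedes the alveolar consonant /t/, so it assimilates in place to [n]. /gumimtukvape/ → gumintukvape.
Rule 2 (intervocalic voicing): /p/ is a voiceless obstruent between vowels /a/ and /e/, so it voices to [b]. /gumintukvape/ → gumintukvabe.
Rule 3 (regressive voicing assimilation): /k/ precedes the voiced obstruent /v/, so it voices to [g] by assimilation. /gumintukvabe/ → gumintugvabe.
Rule 4 (final vowel raising): /e/ is a mid vowel in word-final position, so it raises to [i]. /gumintugvabe/ → gumintugvabi.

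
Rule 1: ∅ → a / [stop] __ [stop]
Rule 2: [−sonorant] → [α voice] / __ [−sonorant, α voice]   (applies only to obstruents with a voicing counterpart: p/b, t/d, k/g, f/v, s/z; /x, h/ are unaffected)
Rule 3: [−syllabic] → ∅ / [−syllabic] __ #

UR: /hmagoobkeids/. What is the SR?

hmagoobakeit

Rule 1 (stop-cluster a-epenthesis): /b/ and /k/ form a stop–stop cluster, so [a] is inserted between them. /hmagoobkeids/ → hmagoobakeids.
Rule 2 (regressive voicing assimilation): /d/ precedes the voiceless obstruent /s/, so it devoices to [t] by assimilation. /hmagoobakeids/ → hmagoobakeits.
Rule 3 (final cluster simplification): /s/ is the second consonant of a word-final cluster /ts/, so it deletes. /hmagoobakeits/ → hmagoobakeit.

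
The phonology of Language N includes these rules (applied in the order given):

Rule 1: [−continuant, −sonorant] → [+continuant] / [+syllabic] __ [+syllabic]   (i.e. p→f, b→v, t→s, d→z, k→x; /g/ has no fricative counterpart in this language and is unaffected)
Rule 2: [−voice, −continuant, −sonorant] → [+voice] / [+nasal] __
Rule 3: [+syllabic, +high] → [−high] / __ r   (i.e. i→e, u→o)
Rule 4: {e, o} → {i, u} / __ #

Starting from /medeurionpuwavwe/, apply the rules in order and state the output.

mezeorionbuwavwi

Rule 1 (intervocalic spirantization): /d/ is a stop between vowels /e/ and /e/, so it spirantizes to the fricative [z]. /medeurionpuwavwe/ → mezeurionpuwavwe.
Rule 2 (post-nasal voicing): /p/ is a voiceless stop immediately after the nasal /n/, so it voices to [b]. /mezeurionpuwavwe/ → mezeurionbuwavwe.
Rule 3 (pre-rhotic lowering): /u/ is a high vowel immediately before /r/, so it lowers to [o]. /mezeurionbuwavwe/ → mezeorionbuwavwe.
Rule 4 (final vowel raising): /e/ is a mid vowel in word-final position, so it raises to [i]. /mezeorionbuwavwe/ → mezeorionbuwavwi.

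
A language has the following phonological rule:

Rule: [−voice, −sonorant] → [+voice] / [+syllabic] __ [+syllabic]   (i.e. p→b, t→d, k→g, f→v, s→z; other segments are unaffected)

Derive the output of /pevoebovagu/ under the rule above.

No segment of /pevoebovagu/ meets the structural description of the rule, so the form surfaces unchanged.

pevoebovagu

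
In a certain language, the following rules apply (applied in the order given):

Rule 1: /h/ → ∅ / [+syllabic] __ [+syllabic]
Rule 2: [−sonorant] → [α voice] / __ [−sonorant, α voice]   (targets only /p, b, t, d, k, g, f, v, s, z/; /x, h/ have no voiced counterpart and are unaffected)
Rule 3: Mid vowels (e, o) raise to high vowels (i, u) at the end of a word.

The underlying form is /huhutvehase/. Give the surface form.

Rule 1 (intervocalic h-deletion): /h/ occurs between vowels /u/ and /u/, so it deletes. /h/ occurs between vowels /e/ and /a/, so it deletes. /huhutvehase/ → huutvease.
Rule 2 (regressive voicing assimilation): /t/ precedes the voiced obstruent /v/, so it voices to [d] by assimilation. /huutvease/ → huudvease.
Rule 3 (final vowel raising): /e/ is a mid vowel in word-final position, so it raises to [i]. /huudvease/ → huudveasi.

huudveasi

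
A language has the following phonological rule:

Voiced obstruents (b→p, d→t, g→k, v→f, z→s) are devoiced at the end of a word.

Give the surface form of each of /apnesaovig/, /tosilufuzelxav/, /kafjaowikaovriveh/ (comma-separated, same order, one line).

apnesaovik, tosilufuzelxaf, kafjaowikaovriveh

/apnesaovig/: /g/ is a voiced obstruent in word-final position, so it devoices to [k]. → [apnesaovik].
/tosilufuzelxav/: /v/ is a voiced obstruent in word-final position, so it devoices to [f]. → [tosilufuzelxaf].
/kafjaowikaovriveh/: the rule's environment is not met; surfaces unchanged as [kafjaowikaovriveh].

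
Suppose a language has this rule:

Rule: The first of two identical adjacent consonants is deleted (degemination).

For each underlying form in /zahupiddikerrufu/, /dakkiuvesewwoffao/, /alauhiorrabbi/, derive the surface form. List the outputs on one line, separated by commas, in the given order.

zahupidikerufu, dakiuvesewofao, alauhiorabi

/zahupiddikerrufu/: /dd/ is a geminate; the first /d/ deletes. /rr/ is a geminate; the first /r/ deletes. → [zahupidikerufu].
/dakkiuvesewwoffao/: /kk/ is a geminate; the first /k/ deletes. /ww/ is a geminate; the first /w/ deletes. /ff/ is a geminate; the first /f/ deletes. → [dakiuvesewofao].
/alauhiorrabbi/: /rr/ is a geminate; the first /r/ deletes. /bb/ is a geminate; the first /b/ deletes. → [alauhiorabi].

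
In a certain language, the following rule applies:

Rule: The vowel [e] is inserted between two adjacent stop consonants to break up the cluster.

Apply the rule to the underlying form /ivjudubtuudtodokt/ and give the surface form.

ivjudubetuudetodoket

/b/ and /t/ form a stop–stop cluster, so [e] is inserted between them.
/d/ and /t/ form a stop–stop cluster, so [e] is inserted between them.
/k/ and /t/ form a stop–stop cluster, so [e] is inserted between them.
Surface form: [ivjudubetuudetodoket].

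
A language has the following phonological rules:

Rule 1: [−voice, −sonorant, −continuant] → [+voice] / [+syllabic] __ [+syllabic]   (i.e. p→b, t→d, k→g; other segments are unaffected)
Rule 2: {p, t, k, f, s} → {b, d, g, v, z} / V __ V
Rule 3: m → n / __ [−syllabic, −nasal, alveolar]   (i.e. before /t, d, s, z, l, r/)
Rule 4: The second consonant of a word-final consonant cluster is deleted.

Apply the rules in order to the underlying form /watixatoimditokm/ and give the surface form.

wadixadoindidok

Rule 1 (intervocalic voicing): /t/ is a voiceless stop between vowels /a/ and /i/, so it voices to [d]. /t/ is a voiceless stop between vowels /a/ and /o/, so it voices to [d]. /t/ is a voiceless stop between vowels /i/ and /o/, so it voices to [d]. /watixatoimditokm/ → wadixadoimdidokm.
Rule 2 (intervocalic voicing): no segment meets the environment; /wadixadoimdidokm/ is unchanged.
Rule 3 (nasal place assimilation): /m/ precedes the alveolar consonant /d/, so it assimilates in place to [n]. /wadixadoimdidokm/ → wadixadoindidokm.
Rule 4 (final cluster simplification): /m/ is the second consonant of a word-final cluster /km/, so it deletes. /wadixadoindidokm/ → wadixadoindidok.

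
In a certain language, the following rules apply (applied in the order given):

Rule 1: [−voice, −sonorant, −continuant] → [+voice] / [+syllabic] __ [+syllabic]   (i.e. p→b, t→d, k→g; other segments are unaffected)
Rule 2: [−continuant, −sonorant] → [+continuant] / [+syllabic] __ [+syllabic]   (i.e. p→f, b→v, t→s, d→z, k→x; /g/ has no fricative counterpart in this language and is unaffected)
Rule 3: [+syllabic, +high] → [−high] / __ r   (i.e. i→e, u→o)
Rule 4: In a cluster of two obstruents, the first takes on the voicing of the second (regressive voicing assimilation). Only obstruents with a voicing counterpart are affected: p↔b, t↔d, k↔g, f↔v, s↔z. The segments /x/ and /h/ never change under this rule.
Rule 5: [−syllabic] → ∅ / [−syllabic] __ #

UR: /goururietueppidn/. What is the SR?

Rule 1 (intervocalic voicing): /t/ is a voiceless stop between vowels /e/ and /u/, so it voices to [d]. /goururietueppidn/ → goururiedueppidn.
Rule 2 (intervocalic spirantization): /d/ is a stop between vowels /e/ and /u/, so it spirantizes to the fricative [z]. /goururiedueppidn/ → goururiezueppidn.
Rule 3 (pre-rhotic lowering): /u/ is a high vowel immediately before /r/, so it lowers to [o]. /u/ is a high vowel immediately before /r/, so it lowers to [o]. /goururiezueppidn/ → goororiezueppidn.
Rule 4 (regressive voicing assimilation): no segment meets the environment; /goororiezueppidn/ is unchanged.
Rule 5 (final cluster simplification): /n/ is the second consonant of a word-final cluster /dn/, so it deletes. /goororiezueppidn/ → goororiezueppid.

goororiezueppid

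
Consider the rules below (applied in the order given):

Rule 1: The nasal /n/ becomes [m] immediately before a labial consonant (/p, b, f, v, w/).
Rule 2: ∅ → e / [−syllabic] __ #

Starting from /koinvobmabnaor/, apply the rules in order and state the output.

Rule 1 (nasal place assimilation): /n/ precedes the labial consonant /v/, so it assimilates in place to [m]. /koinvobmabnaor/ → koimvobmabnaor.
Rule 2 (final e-epenthesis): the form ends in the consonant /r/, so [e] is inserted word-finally. /koimvobmabnaor/ → koimvobmabnaore.

koimvobmabnaore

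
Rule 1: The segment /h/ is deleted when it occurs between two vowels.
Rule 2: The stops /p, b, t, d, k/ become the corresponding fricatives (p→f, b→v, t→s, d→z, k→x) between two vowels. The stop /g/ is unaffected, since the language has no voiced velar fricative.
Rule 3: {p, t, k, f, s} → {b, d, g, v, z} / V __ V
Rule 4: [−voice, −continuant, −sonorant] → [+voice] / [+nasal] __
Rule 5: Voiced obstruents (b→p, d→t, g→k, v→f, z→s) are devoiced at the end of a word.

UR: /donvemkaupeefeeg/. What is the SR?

donvemgauveeveek

Rule 1 (intervocalic h-deletion): no segment meets the environment; /donvemkaupeefeeg/ is unchanged.
Rule 2 (intervocalic spirantization): /p/ is a stop between vowels /u/ and /e/, so it spirantizes to the fricative [f]. /donvemkaupeefeeg/ → donvemkaufeefeeg.
Rule 3 (intervocalic voicing): /f/ is a voiceless obstruent between vowels /u/ and /e/, so it voices to [v]. /f/ is a voiceless obstruent between vowels /e/ and /e/, so it voices to [v]. /donvemkaufeefeeg/ → donvemkauveeveeg.
Rule 4 (post-nasal voicing): /k/ is a voiceless stop immediately after the nasal /m/, so it voices to [g]. /donvemkauveeveeg/ → donvemgauveeveeg.
Rule 5 (final devoicing): /g/ is a voiced obstruent in word-final position, so it devoices to [k]. /donvemgauveeveeg/ → donvemgauveeveek.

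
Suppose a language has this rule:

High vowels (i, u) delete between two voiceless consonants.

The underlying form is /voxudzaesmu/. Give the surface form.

No segment of /voxudzaesmu/ meets the structural description of the rule, so the form surfaces unchanged.

voxudzaesmu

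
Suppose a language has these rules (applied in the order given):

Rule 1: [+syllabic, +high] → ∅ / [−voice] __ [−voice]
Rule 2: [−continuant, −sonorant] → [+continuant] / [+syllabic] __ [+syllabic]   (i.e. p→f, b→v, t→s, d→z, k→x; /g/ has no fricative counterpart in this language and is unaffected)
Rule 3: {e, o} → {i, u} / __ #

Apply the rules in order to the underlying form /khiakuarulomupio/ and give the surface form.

Rule 1 (high vowel syncope): no segment meets the environment; /khiakuarulomupio/ is unchanged.
Rule 2 (intervocalic spirantization): /k/ is a stop between vowels /a/ and /u/, so it spirantizes to the fricative [x]. /p/ is a stop between vowels /u/ and /i/, so it spirantizes to the fricative [f]. /khiakuarulomupio/ → khiaxuarulomufio.
Rule 3 (final vowel raising): /o/ is a mid vowel in word-final position, so it raises to [u]. /khiaxuarulomufio/ → khiaxuarulomufiu.

khiaxuarulomufiu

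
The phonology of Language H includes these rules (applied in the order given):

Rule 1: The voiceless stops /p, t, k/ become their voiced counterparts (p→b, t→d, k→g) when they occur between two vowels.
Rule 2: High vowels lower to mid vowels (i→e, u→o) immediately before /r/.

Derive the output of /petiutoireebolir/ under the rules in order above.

Rule 1 (intervocalic voicing): /t/ is a voiceless stop between vowels /e/ and /i/, so it voices to [d]. /t/ is a voiceless stop between vowels /u/ and /o/, so it voices to [d]. /petiutoireebolir/ → pediudoireebolir.
Rule 2 (pre-rhotic lowering): /i/ is a high vowel immediately before /r/, so it lowers to [e]. /i/ is a high vowel immediately before /r/, so it lowers to [e]. /pediudoireebolir/ → pediudoereeboler.

pediudoereeboler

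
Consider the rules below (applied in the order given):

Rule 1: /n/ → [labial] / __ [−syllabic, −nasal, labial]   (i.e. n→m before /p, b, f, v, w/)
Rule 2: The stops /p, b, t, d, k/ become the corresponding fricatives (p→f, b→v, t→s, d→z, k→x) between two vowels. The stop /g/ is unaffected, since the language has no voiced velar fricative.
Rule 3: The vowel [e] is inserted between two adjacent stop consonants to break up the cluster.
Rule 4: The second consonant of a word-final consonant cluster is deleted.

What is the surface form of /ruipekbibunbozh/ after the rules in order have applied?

ruifekebivumboz

Rule 1 (nasal place assimilation): /n/ precedes the labial consonant /b/, so it assimilates in place to [m]. /ruipekbibunbozh/ → ruipekbibumbozh.
Rule 2 (intervocalic spirantization): /p/ is a stop between vowels /i/ and /e/, so it spirantizes to the fricative [f]. /b/ is a stop between vowels /i/ and /u/, so it spirantizes to the fricative [v]. /ruipekbibumbozh/ → ruifekbivumbozh.
Rule 3 (stop-cluster e-epenthesis): /k/ and /b/ form a stop–stop cluster, so [e] is inserted between them. /ruifekbivumbozh/ → ruifekebivumbozh.
Rule 4 (final cluster simplification): /h/ is the second consonant of a word-final cluster /zh/, so it deletes. /ruifekebivumbozh/ → ruifekebivumboz.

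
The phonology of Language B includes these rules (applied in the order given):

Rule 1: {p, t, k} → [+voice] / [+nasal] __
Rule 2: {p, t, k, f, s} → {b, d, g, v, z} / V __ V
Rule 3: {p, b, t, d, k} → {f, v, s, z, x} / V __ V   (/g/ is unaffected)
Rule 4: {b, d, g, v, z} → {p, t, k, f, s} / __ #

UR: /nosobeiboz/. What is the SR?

Rule 1 (post-nasal voicing): no segment meets the environment; /nosobeiboz/ is unchanged.
Rule 2 (intervocalic voicing): /s/ is a voiceless obstruent between vowels /o/ and /o/, so it voices to [z]. /nosobeiboz/ → nozobeiboz.
Rule 3 (intervocalic spirantization): /b/ is a stop between vowels /o/ and /e/, so it spirantizes to the fricative [v]. /b/ is a stop between vowels /i/ and /o/, so it spirantizes to the fricative [v]. /nozobeiboz/ → nozoveivoz.
Rule 4 (final devoicing): /z/ is a voiced obstruent in word-final position, so it devoices to [s]. /nozoveivoz/ → nozoveivos.

nozoveivos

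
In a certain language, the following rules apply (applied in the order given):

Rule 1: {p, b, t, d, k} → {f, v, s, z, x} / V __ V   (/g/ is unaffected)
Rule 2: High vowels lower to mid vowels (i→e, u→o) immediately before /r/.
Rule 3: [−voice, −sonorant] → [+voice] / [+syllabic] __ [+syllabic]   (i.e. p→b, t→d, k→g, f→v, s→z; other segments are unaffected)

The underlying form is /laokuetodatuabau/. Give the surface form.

laoxuezozazuavau

Rule 1 (intervocalic spirantization): /k/ is a stop between vowels /o/ and /u/, so it spirantizes to the fricative [x]. /t/ is a stop between vowels /e/ and /o/, so it spirantizes to the fricative [s]. /d/ is a stop between vowels /o/ and /a/, so it spirantizes to the fricative [z]. /t/ is a stop between vowels /a/ and /u/, so it spirantizes to the fricative [s]. /b/ is a stop between vowels /a/ and /a/, so it spirantizes to the fricative [v]. /laokuetodatuabau/ → laoxuesozasuavau.
Rule 2 (pre-rhotic lowering): no segment meets the environment; /laoxuesozasuavau/ is unchanged.
Rule 3 (intervocalic voicing): /s/ is a voiceless obstruent between vowels /e/ and /o/, so it voices to [z]. /s/ is a voiceless obstruent between vowels /a/ and /u/, so it voices to [z]. /laoxuesozasuavau/ → laoxuezozazuavau.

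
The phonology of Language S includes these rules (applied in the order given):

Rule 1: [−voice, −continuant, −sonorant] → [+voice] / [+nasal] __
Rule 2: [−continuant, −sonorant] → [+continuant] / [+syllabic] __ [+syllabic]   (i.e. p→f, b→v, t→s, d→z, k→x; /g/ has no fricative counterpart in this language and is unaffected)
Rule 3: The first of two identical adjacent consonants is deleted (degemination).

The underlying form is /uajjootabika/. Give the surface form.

Rule 1 (post-nasal voicing): no segment meets the environment; /uajjootabika/ is unchanged.
Rule 2 (intervocalic spirantization): /t/ is a stop between vowels /o/ and /a/, so it spirantizes to the fricative [s]. /b/ is a stop between vowels /a/ and /i/, so it spirantizes to the fricative [v]. /k/ is a stop between vowels /i/ and /a/, so it spirantizes to the fricative [x]. /uajjootabika/ → uajjoosavixa.
Rule 3 (degemination): /jj/ is a geminate; the first /j/ deletes. /uajjoosavixa/ → uajoosavixa.

uajoosavixa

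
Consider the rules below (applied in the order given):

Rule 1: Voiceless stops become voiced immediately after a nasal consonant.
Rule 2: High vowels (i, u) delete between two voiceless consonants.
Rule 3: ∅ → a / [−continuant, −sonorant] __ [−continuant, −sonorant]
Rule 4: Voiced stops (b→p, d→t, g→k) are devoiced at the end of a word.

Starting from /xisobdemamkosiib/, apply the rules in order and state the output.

xsobademamgosiip

Rule 1 (post-nasal voicing): /k/ is a voiceless stop immediately after the nasal /m/, so it voices to [g]. /xisobdemamkosiib/ → xisobdemamgosiib.
Rule 2 (high vowel syncope): /i/ is a high vowel flanked by voiceless consonants /x/ and /s/, so it deletes. /xisobdemamgosiib/ → xsobdemamgosiib.
Rule 3 (stop-cluster a-epenthesis): /b/ and /d/ form a stop–stop cluster, so [a] is inserted between them. /xsobdemamgosiib/ → xsobademamgosiib.
Rule 4 (final devoicing): /b/ is a voiced stop in word-final position, so it devoices to [p]. /xsobademamgosiib/ → xsobademamgosiip.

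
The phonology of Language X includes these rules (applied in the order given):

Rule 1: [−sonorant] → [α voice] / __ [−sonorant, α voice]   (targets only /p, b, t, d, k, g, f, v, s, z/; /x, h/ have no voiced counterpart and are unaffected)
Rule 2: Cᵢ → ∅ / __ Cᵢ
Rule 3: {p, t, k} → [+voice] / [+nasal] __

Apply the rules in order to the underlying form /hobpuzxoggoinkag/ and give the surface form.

hopusxogoingag

Rule 1 (regressive voicing assimilation): /b/ precedes the voiceless obstruent /p/, so it devoices to [p] by assimilation. /z/ precedes the voiceless obstruent /x/, so it devoices to [s] by assimilation. /hobpuzxoggoinkag/ → hoppusxoggoinkag.
Rule 2 (degemination): /pp/ is a geminate; the first /p/ deletes. /gg/ is a geminate; the first /g/ deletes. /hoppusxoggoinkag/ → hopusxogoinkag.
Rule 3 (post-nasal voicing): /k/ is a voiceless stop immediately after the nasal /n/, so it voices to [g]. /hopusxogoinkag/ → hopusxogoingag.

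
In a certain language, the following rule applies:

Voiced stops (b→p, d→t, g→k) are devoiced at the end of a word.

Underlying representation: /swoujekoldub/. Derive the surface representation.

Scanning /swoujekoldub/: /d/ at position 10 is not in the conditioning environment; /b/ is a voiced stop in word-final position, so it devoices to [p].
Result: [swoujekoldup].

swoujekoldup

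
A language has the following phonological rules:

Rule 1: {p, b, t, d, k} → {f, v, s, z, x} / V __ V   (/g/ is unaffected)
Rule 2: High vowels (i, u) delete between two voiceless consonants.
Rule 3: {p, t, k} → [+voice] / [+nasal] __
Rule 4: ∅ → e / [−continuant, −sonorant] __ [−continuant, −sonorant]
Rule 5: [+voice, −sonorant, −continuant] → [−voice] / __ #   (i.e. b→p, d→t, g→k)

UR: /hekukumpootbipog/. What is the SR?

Rule 1 (intervocalic spirantization): /k/ is a stop between vowels /e/ and /u/, so it spirantizes to the fricative [x]. /k/ is a stop between vowels /u/ and /u/, so it spirantizes to the fricative [x]. /p/ is a stop between vowels /i/ and /o/, so it spirantizes to the fricative [f]. /hekukumpootbipog/ → hexuxumpootbifog.
Rule 2 (high vowel syncope): /u/ is a high vowel flanked by voiceless consonants /x/ and /x/, so it deletes. /hexuxumpootbifog/ → hexxumpootbifog.
Rule 3 (post-nasal voicing): /p/ is a voiceless stop immediately after the nasal /m/, so it voices to [b]. /hexxumpootbifog/ → hexxumbootbifog.
Rule 4 (stop-cluster e-epenthesis): /t/ and /b/ form a stop–stop cluster, so [e] is inserted between them. /hexxumbootbifog/ → hexxumbootebifog.
Rule 5 (final devoicing): /g/ is a voiced stop in word-final position, so it devoices to [k]. /hexxumbootebifog/ → hexxumbootebifok.

hexxumbootebifok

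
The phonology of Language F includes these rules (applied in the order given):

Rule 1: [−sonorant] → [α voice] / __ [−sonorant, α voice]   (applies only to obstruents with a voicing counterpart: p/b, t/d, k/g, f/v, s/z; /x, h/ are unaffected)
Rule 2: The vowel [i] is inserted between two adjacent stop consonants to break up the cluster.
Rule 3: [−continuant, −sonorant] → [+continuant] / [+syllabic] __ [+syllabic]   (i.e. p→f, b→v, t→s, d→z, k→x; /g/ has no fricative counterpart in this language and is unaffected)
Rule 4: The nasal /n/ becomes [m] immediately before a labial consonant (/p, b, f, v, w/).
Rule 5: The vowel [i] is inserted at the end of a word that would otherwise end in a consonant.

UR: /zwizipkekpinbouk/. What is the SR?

zwizifixexifimbouki

Rule 1 (regressive voicing assimilation): no segment meets the environment; /zwizipkekpinbouk/ is unchanged.
Rule 2 (stop-cluster i-epenthesis): /p/ and /k/ form a stop–stop cluster, so [i] is inserted between them. /k/ and /p/ form a stop–stop cluster, so [i] is inserted between them. /zwizipkekpinbouk/ → zwizipikekipinbouk.
Rule 3 (intervocalic spirantization): /p/ is a stop between vowels /i/ and /i/, so it spirantizes to the fricative [f]. /k/ is a stop between vowels /i/ and /e/, so it spirantizes to the fricative [x]. /k/ is a stop between vowels /e/ and /i/, so it spirantizes to the fricative [x]. /p/ is a stop between vowels /i/ and /i/, so it spirantizes to the fricative [f]. /zwizipikekipinbouk/ → zwizifixexifinbouk.
Rule 4 (nasal place assimilation): /n/ precedes the labial consonant /b/, so it assimilates in place to [m]. /zwizifixexifinbouk/ → zwizifixexifimbouk.
Rule 5 (final i-epenthesis): the form ends in the consonant /k/, so [i] is inserted word-finally. /zwizifixexifimbouk/ → zwizifixexifimbouki.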